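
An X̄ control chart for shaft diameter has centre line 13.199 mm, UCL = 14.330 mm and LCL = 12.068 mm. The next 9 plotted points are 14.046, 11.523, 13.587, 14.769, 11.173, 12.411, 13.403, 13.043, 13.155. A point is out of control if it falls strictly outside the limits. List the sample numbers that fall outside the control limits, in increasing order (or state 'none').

2, 4, 5

Compare each point to [12.068, 14.330]: sample 2 = 11.523 < LCL; sample 4 = 14.769 > UCL; sample 5 = 11.173 < LCL.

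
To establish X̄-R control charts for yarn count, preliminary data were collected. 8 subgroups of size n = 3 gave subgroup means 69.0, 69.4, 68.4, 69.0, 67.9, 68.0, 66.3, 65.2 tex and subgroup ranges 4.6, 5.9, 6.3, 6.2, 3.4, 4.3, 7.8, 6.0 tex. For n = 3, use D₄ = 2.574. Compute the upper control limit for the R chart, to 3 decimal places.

R̄ = (4.6 + 5.9 + 6.3 + 6.2 + 3.4 + 4.3 + 7.8 + 6.0) / 8 = 44.5000 / 8 = 5.5625
UCL_R = D₄·R̄ = 2.574 × 5.5625 = 14.3179

14.318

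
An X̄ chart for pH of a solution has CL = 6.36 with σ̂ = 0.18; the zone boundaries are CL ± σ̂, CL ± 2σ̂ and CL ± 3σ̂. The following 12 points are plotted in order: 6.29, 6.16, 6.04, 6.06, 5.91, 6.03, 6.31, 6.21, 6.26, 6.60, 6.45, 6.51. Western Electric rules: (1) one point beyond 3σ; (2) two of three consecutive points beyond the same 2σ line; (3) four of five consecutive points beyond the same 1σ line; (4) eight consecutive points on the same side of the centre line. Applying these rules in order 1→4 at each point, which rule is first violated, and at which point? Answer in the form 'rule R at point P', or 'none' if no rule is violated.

rule 3 at point 5

Zone of each point (C = within 1σ̂, B = 1σ̂–2σ̂, A = 2σ̂–3σ̂, * = beyond 3σ̂; sign = side of CL): 1:-C, 2:-B, 3:-B, 4:-B, 5:-A, 6:-B, 7:-C, 8:-C, 9:-C, 10:+B, 11:+C, 12:+C
Rule 3 (four of five consecutive points beyond the same 1σ limit) is satisfied at point 5.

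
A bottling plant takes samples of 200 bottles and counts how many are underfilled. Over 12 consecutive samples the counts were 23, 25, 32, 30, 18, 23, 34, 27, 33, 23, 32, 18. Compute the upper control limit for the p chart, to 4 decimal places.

0.2044

p̄ = Σdᵢ / (k·n) = 318 / (12 × 200) = 0.13250
UCL = p̄ + 3·√(p̄(1−p̄)/n) = 0.13250 + 3 × √(0.13250×0.86750/200) = 0.13250 + 3 × 0.02397 = 0.20442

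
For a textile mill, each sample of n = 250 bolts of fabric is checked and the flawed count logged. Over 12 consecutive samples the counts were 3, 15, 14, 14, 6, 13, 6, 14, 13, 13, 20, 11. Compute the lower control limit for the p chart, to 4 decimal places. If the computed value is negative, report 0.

p̄ = Σdᵢ / (k·n) = 142 / (12 × 250) = 0.04733
LCL = p̄ − 3·√(p̄(1−p̄)/n) = 0.04733 − 3 × 0.01343 = 0.00704

0.0070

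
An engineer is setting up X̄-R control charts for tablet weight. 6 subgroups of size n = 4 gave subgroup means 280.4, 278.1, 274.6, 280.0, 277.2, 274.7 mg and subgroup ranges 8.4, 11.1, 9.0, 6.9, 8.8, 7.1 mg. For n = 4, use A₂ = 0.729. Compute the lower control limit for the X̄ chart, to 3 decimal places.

X̄̄ = (280.4 + 278.1 + 274.6 + 280.0 + 277.2 + 274.7) / 6 = 1665.0000 / 6 = 277.5000
R̄ = (8.4 + 11.1 + 9.0 + 6.9 + 8.8 + 7.1) / 6 = 51.3000 / 6 = 8.5500
LCL = X̄̄ − A₂·R̄ = 277.5000 − 0.729 × 8.5500 = 271.2670

271.267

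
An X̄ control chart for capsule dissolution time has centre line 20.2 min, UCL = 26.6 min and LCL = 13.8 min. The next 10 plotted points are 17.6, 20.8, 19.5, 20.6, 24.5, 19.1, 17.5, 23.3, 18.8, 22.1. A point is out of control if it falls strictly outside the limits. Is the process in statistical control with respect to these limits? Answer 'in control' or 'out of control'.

All 10 points lie within [13.8, 26.6].

in control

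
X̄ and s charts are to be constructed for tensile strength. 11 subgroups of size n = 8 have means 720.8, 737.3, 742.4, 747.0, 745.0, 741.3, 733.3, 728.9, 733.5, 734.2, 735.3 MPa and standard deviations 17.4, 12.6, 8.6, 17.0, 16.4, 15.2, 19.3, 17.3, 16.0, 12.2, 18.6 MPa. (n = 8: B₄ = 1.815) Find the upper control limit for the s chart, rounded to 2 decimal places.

28.15

s̄ = (17.4 + 12.6 + 8.6 + 17.0 + 16.4 + 15.2 + 19.3 + 17.3 + 16.0 + 12.2 + 18.6) / 11 = 15.5091
UCL_s = B₄·s̄ = 1.815 × 15.5091 = 28.1490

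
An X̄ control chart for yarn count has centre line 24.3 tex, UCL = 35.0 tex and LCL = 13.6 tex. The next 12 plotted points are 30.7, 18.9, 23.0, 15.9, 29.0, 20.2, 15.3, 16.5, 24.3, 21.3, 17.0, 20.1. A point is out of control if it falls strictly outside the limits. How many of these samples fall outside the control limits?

0

All 12 points lie within [13.6, 35.0].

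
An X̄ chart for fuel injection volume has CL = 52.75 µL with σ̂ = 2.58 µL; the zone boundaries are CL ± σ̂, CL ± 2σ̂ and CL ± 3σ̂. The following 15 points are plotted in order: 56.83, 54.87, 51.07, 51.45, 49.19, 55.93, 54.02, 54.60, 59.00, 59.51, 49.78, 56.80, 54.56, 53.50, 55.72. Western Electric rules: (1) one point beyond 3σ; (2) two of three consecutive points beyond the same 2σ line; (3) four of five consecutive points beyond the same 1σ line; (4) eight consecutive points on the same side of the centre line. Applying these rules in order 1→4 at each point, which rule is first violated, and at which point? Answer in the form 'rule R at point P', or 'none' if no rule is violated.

Zone of each point (C = within 1σ̂, B = 1σ̂–2σ̂, A = 2σ̂–3σ̂, * = beyond 3σ̂; sign = side of CL): 1:+B, 2:+C, 3:-C, 4:-C, 5:-B, 6:+B, 7:+C, 8:+C, 9:+A, 10:+A, 11:-B, 12:+B, 13:+C, 14:+C, 15:+B
Rule 2 (two of three consecutive points beyond the same 2σ limit) is satisfied at point 10.

rule 2 at point 10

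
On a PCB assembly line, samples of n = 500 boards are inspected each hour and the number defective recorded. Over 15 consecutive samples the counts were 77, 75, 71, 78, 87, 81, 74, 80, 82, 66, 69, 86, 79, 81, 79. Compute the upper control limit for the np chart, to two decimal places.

p̄ = Σdᵢ / (k·n) = 1165 / (15 × 500) = 0.15533
UCL = np̄ + 3·√(np̄(1−p̄)) = 77.6667 + 3 × √(77.6667×0.84467) = 77.6667 + 3 × 8.0995 = 101.9653

101.97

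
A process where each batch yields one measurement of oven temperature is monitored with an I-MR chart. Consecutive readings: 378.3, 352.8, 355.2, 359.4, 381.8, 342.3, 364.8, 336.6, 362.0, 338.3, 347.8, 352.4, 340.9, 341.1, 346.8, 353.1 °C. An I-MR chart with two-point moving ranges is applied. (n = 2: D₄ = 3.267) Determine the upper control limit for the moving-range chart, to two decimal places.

50.44

Moving ranges: 25.5, 2.4, 4.2, 22.4, 39.5, 22.5, 28.2, 25.4, 23.7, 9.5, 4.6, 11.5, 0.2, 5.7, 6.3; M̄R̄ = 231.6000 / 15 = 15.4400
UCL_MR = D₄·M̄R̄ = 3.267 × 15.4400 = 50.4425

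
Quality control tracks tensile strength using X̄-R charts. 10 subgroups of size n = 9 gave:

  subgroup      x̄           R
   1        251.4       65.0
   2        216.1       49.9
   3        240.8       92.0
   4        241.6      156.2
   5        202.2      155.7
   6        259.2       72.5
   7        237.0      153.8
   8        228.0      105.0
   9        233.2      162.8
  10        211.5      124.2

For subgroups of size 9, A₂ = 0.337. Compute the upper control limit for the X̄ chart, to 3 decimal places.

X̄̄ = (251.4 + 216.1 + 240.8 + 241.6 + 202.2 + 259.2 + 237.0 + 228.0 + 233.2 + 211.5) / 10 = 2321.0000 / 10 = 232.1000
R̄ = (65.0 + 49.9 + 92.0 + 156.2 + 155.7 + 72.5 + 153.8 + 105.0 + 162.8 + 124.2) / 10 = 1137.1000 / 10 = 113.7100
UCL = X̄̄ + A₂·R̄ = 232.1000 + 0.337 × 113.7100 = 270.4203

270.420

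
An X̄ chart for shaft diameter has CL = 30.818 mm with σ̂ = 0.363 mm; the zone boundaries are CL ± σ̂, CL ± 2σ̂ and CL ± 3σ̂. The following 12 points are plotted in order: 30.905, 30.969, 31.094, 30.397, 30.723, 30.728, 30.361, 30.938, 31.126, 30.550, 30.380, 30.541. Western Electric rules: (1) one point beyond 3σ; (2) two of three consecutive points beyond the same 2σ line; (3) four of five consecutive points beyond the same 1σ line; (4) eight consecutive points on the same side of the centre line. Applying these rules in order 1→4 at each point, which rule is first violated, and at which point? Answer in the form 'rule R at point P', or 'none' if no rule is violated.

Zone of each point (C = within 1σ̂, B = 1σ̂–2σ̂, A = 2σ̂–3σ̂, * = beyond 3σ̂; sign = side of CL): 1:+C, 2:+C, 3:+C, 4:-B, 5:-C, 6:-C, 7:-B, 8:+C, 9:+C, 10:-C, 11:-B, 12:-C
No rule fires across all 12 points.

none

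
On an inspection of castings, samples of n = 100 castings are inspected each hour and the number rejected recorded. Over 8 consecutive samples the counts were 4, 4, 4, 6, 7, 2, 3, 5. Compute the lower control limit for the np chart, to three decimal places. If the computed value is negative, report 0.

0.000

p̄ = Σdᵢ / (k·n) = 35 / (8 × 100) = 0.04375
LCL = np̄ − 3·√(np̄(1−p̄)) = 4.3750 − 3 × 2.0454 = -1.7612 → 0 (negative, so LCL = 0)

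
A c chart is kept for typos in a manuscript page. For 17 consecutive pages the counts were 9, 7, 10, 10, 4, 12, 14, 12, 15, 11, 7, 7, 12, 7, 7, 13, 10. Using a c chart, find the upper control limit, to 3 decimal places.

c̄ = (9 + 7 + 10 + 10 + 4 + 12 + 14 + 12 + 15 + 11 + 7 + 7 + 12 + 7 + 7 + 13 + 10) / 17 = 167 / 17 = 9.8235
UCL = c̄ + 3√c̄ = 9.8235 + 3 × √9.8235 = 9.8235 + 3 × 3.1343 = 19.2263

19.226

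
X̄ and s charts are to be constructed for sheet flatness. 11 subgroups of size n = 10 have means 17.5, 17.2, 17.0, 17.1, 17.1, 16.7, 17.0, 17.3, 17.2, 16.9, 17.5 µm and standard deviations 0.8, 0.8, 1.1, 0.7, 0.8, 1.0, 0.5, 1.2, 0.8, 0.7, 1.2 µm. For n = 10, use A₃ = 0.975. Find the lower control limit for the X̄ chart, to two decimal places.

X̄̄ = (17.5 + 17.2 + 17.0 + 17.1 + 17.1 + 16.7 + 17.0 + 17.3 + 17.2 + 16.9 + 17.5) / 11 = 17.1364
s̄ = (0.8 + 0.8 + 1.1 + 0.7 + 0.8 + 1.0 + 0.5 + 1.2 + 0.8 + 0.7 + 1.2) / 11 = 0.8727
LCL = X̄̄ − A₃·s̄ = 17.1364 − 0.975 × 0.8727 = 16.2855

16.29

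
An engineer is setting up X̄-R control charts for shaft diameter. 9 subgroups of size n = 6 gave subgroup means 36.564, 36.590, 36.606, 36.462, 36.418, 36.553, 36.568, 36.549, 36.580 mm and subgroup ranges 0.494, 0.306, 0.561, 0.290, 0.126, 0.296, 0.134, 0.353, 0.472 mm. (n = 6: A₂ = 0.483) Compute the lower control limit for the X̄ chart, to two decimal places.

X̄̄ = (36.564 + 36.590 + 36.606 + 36.462 + 36.418 + 36.553 + 36.568 + 36.549 + 36.580) / 9 = 328.8900 / 9 = 36.5433
R̄ = (0.494 + 0.306 + 0.561 + 0.290 + 0.126 + 0.296 + 0.134 + 0.353 + 0.472) / 9 = 3.0320 / 9 = 0.3369
LCL = X̄̄ − A₂·R̄ = 36.5433 − 0.483 × 0.3369 = 36.3806

36.38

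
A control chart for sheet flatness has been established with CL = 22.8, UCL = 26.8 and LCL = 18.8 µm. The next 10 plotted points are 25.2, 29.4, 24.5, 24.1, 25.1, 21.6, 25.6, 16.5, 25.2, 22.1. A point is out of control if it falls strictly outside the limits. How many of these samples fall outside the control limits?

2

Compare each point to [18.8, 26.8]: sample 2 = 29.4 > UCL; sample 8 = 16.5 < LCL.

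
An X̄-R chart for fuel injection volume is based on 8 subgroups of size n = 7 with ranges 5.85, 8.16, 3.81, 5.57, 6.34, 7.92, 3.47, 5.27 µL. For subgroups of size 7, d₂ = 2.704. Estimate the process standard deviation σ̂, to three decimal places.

2.145

R̄ = (5.85 + 8.16 + 3.81 + 5.57 + 6.34 + 7.92 + 3.47 + 5.27) / 8 = 5.7988
σ̂ = R̄ / d₂ = 5.7988 / 2.704 = 2.1445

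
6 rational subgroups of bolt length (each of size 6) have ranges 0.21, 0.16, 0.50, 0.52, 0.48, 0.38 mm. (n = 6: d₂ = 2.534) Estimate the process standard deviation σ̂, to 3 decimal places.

R̄ = (0.21 + 0.16 + 0.50 + 0.52 + 0.48 + 0.38) / 6 = 0.3750
σ̂ = R̄ / d₂ = 0.3750 / 2.534 = 0.1480

0.148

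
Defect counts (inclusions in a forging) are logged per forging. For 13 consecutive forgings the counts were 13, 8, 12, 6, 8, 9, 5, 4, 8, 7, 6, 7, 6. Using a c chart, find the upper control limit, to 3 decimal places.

c̄ = (13 + 8 + 12 + 6 + 8 + 9 + 5 + 4 + 8 + 7 + 6 + 7 + 6) / 13 = 99 / 13 = 7.6154
UCL = c̄ + 3√c̄ = 7.6154 + 3 × √7.6154 = 7.6154 + 3 × 2.7596 = 15.8942

15.894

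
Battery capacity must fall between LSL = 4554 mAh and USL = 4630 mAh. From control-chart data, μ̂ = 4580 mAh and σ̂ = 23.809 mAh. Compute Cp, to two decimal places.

Cp = (USL − LSL) / (6σ̂) = (4630 − 4554) / (6 × 23.809) = 76.0000 / 142.8540 = 0.5320

0.53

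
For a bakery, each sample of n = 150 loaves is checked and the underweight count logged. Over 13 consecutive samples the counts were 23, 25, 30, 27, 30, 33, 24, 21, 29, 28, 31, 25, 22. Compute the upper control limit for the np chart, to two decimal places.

p̄ = Σdᵢ / (k·n) = 348 / (13 × 150) = 0.17846
UCL = np̄ + 3·√(np̄(1−p̄)) = 26.7692 + 3 × √(26.7692×0.82154) = 26.7692 + 3 × 4.6896 = 40.8379

40.84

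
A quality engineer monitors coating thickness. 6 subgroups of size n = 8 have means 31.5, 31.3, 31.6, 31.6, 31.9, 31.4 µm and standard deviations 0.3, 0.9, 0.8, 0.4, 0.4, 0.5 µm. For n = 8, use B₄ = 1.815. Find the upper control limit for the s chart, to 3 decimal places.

s̄ = (0.3 + 0.9 + 0.8 + 0.4 + 0.4 + 0.5) / 6 = 0.5500
UCL_s = B₄·s̄ = 1.815 × 0.5500 = 0.9983

0.998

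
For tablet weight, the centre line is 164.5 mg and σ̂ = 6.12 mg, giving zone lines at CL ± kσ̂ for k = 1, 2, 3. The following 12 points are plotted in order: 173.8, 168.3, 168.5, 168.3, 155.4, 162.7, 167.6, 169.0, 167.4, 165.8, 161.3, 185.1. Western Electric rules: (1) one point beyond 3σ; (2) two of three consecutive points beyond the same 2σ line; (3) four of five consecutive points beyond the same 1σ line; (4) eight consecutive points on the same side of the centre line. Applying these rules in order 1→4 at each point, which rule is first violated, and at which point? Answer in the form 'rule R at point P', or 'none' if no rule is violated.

Zone of each point (C = within 1σ̂, B = 1σ̂–2σ̂, A = 2σ̂–3σ̂, * = beyond 3σ̂; sign = side of CL): 1:+B, 2:+C, 3:+C, 4:+C, 5:-B, 6:-C, 7:+C, 8:+C, 9:+C, 10:+C, 11:-C, 12:+*
Rule 1 (one point beyond the 3σ limits) is satisfied at point 12.

rule 1 at point 12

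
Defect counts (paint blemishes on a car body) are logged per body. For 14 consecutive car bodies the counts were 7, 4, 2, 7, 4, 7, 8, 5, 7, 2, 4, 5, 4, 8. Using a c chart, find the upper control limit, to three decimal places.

12.183

c̄ = (7 + 4 + 2 + 7 + 4 + 7 + 8 + 5 + 7 + 2 + 4 + 5 + 4 + 8) / 14 = 74 / 14 = 5.2857
UCL = c̄ + 3√c̄ = 5.2857 + 3 × √5.2857 = 5.2857 + 3 × 2.2991 = 12.1829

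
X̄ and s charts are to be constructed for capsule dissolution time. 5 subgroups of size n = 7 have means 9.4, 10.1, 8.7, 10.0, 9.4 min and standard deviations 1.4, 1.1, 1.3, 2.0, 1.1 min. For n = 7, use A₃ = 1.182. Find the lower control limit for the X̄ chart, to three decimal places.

X̄̄ = (9.4 + 10.1 + 8.7 + 10.0 + 9.4) / 5 = 9.5200
s̄ = (1.4 + 1.1 + 1.3 + 2.0 + 1.1) / 5 = 1.3800
LCL = X̄̄ − A₃·s̄ = 9.5200 − 1.182 × 1.3800 = 7.8888

7.889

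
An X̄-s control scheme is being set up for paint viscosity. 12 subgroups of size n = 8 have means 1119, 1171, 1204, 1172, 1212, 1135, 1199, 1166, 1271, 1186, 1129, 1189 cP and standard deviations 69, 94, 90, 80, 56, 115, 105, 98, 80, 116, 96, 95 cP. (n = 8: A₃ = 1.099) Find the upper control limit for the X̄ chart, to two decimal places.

X̄̄ = (1119 + 1171 + 1204 + 1172 + 1212 + 1135 + 1199 + 1166 + 1271 + 1186 + 1129 + 1189) / 12 = 1179.4167
s̄ = (69 + 94 + 90 + 80 + 56 + 115 + 105 + 98 + 80 + 116 + 96 + 95) / 12 = 91.1667
UCL = X̄̄ + A₃·s̄ = 1179.4167 + 1.099 × 91.1667 = 1279.6088

1279.61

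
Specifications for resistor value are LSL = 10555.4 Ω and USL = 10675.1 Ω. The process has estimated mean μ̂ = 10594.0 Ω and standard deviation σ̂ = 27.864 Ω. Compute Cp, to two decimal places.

0.72

Cp = (USL − LSL) / (6σ̂) = (10675.1 − 10555.4) / (6 × 27.864) = 119.7000 / 167.1840 = 0.7160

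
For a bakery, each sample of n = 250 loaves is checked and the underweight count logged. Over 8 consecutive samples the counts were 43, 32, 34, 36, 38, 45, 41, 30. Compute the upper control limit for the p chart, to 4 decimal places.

0.2172

p̄ = Σdᵢ / (k·n) = 299 / (8 × 250) = 0.14950
UCL = p̄ + 3·√(p̄(1−p̄)/n) = 0.14950 + 3 × √(0.14950×0.85050/250) = 0.14950 + 3 × 0.02255 = 0.21716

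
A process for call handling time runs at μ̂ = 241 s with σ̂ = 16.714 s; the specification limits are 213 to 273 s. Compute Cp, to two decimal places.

0.60

Cp = (USL − LSL) / (6σ̂) = (273 − 213) / (6 × 16.714) = 60.0000 / 100.2840 = 0.5983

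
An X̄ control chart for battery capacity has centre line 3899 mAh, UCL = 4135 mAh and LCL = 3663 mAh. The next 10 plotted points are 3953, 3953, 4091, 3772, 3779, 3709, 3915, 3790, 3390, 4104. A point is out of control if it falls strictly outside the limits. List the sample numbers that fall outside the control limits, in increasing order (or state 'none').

Compare each point to [3663, 4135]: sample 9 = 3390 < LCL.

9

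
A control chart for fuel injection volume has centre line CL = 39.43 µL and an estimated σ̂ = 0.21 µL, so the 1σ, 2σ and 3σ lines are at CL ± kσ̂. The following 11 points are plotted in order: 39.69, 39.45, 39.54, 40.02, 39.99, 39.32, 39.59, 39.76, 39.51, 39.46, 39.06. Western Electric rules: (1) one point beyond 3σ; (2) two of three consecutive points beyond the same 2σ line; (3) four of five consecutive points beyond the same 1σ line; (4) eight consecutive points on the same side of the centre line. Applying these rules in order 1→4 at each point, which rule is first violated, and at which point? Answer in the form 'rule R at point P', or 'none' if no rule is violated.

Zone of each point (C = within 1σ̂, B = 1σ̂–2σ̂, A = 2σ̂–3σ̂, * = beyond 3σ̂; sign = side of CL): 1:+B, 2:+C, 3:+C, 4:+A, 5:+A, 6:-C, 7:+C, 8:+B, 9:+C, 10:+C, 11:-B
Rule 2 (two of three consecutive points beyond the same 2σ limit) is satisfied at point 5.

rule 2 at point 5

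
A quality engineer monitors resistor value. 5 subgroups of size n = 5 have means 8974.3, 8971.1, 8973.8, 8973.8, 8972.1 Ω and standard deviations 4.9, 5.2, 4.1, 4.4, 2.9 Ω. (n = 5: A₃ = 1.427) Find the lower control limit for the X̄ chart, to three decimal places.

X̄̄ = (8974.3 + 8971.1 + 8973.8 + 8973.8 + 8972.1) / 5 = 8973.0200
s̄ = (4.9 + 5.2 + 4.1 + 4.4 + 2.9) / 5 = 4.3000
LCL = X̄̄ − A₃·s̄ = 8973.0200 − 1.427 × 4.3000 = 8966.8839

8966.884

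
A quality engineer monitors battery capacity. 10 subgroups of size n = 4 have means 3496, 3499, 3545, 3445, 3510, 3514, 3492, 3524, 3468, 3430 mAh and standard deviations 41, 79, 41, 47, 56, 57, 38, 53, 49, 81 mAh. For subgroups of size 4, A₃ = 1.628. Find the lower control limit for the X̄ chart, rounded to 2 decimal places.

3404.06

X̄̄ = (3496 + 3499 + 3545 + 3445 + 3510 + 3514 + 3492 + 3524 + 3468 + 3430) / 10 = 3492.3000
s̄ = (41 + 79 + 41 + 47 + 56 + 57 + 38 + 53 + 49 + 81) / 10 = 54.2000
LCL = X̄̄ − A₃·s̄ = 3492.3000 − 1.628 × 54.2000 = 3404.0624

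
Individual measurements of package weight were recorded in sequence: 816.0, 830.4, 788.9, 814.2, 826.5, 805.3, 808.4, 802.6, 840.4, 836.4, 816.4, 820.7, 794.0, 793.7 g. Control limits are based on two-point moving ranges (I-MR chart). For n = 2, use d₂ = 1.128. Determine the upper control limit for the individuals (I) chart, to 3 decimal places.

X̄ = (816.0 + 830.4 + 788.9 + 814.2 + 826.5 + 805.3 + 808.4 + 802.6 + 840.4 + 836.4 + 816.4 + 820.7 + 794.0 + 793.7) / 14 = 813.8500
Moving ranges: 14.4, 41.5, 25.3, 12.3, 21.2, 3.1, 5.8, 37.8, 4.0, 20.0, 4.3, 26.7, 0.3; M̄R̄ = 216.7000 / 13 = 16.6692
UCL = X̄ + 3·M̄R̄/d₂ = 813.8500 + 3 × 16.6692 / 1.128 = 858.1831

858.183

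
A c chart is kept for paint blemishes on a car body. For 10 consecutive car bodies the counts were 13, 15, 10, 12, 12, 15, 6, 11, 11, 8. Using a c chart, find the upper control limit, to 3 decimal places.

21.385

c̄ = (13 + 15 + 10 + 12 + 12 + 15 + 6 + 11 + 11 + 8) / 10 = 113 / 10 = 11.3000
UCL = c̄ + 3√c̄ = 11.3000 + 3 × √11.3000 = 11.3000 + 3 × 3.3615 = 21.3846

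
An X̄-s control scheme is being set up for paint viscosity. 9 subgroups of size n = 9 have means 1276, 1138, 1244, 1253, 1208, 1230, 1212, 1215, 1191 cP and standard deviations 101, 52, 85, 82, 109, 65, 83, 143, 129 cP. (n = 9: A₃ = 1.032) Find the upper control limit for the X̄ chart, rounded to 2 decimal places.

1315.91

X̄̄ = (1276 + 1138 + 1244 + 1253 + 1208 + 1230 + 1212 + 1215 + 1191) / 9 = 1218.5556
s̄ = (101 + 52 + 85 + 82 + 109 + 65 + 83 + 143 + 129) / 9 = 94.3333
UCL = X̄̄ + A₃·s̄ = 1218.5556 + 1.032 × 94.3333 = 1315.9076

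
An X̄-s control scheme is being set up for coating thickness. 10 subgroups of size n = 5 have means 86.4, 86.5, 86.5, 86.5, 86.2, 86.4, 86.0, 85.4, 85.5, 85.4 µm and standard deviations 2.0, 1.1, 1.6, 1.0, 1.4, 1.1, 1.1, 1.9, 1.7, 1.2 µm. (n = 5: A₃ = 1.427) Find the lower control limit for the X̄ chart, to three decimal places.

84.068

X̄̄ = (86.4 + 86.5 + 86.5 + 86.5 + 86.2 + 86.4 + 86.0 + 85.4 + 85.5 + 85.4) / 10 = 86.0800
s̄ = (2.0 + 1.1 + 1.6 + 1.0 + 1.4 + 1.1 + 1.1 + 1.9 + 1.7 + 1.2) / 10 = 1.4100
LCL = X̄̄ − A₃·s̄ = 86.0800 − 1.427 × 1.4100 = 84.0679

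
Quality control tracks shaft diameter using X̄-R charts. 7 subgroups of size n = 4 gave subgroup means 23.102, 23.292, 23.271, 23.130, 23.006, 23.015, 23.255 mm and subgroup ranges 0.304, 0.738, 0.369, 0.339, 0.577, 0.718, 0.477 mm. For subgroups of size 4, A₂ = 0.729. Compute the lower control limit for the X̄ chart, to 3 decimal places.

X̄̄ = (23.102 + 23.292 + 23.271 + 23.130 + 23.006 + 23.015 + 23.255) / 7 = 162.0710 / 7 = 23.1530
R̄ = (0.304 + 0.738 + 0.369 + 0.339 + 0.577 + 0.718 + 0.477) / 7 = 3.5220 / 7 = 0.5031
LCL = X̄̄ − A₂·R̄ = 23.1530 − 0.729 × 0.5031 = 22.7862

22.786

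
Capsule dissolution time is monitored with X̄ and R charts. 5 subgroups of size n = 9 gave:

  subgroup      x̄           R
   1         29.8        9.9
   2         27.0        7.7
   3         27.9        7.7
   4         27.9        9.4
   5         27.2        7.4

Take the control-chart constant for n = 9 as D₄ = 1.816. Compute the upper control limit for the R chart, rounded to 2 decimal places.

R̄ = (9.9 + 7.7 + 7.7 + 9.4 + 7.4) / 5 = 42.1000 / 5 = 8.4200
UCL_R = D₄·R̄ = 1.816 × 8.4200 = 15.2907

15.29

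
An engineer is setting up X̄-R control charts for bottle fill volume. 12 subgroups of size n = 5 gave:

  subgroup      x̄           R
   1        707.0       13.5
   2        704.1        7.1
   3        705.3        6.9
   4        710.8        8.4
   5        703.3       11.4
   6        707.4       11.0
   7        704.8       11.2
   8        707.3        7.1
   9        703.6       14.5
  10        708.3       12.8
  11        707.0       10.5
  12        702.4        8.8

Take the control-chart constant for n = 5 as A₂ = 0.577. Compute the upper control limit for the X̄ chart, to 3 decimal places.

X̄̄ = (707.0 + 704.1 + 705.3 + 710.8 + 703.3 + 707.4 + 704.8 + 707.3 + 703.6 + 708.3 + 707.0 + 702.4) / 12 = 8471.3000 / 12 = 705.9417
R̄ = (13.5 + 7.1 + 6.9 + 8.4 + 11.4 + 11.0 + 11.2 + 7.1 + 14.5 + 12.8 + 10.5 + 8.8) / 12 = 123.2000 / 12 = 10.2667
UCL = X̄̄ + A₂·R̄ = 705.9417 + 0.577 × 10.2667 = 711.8655

711.866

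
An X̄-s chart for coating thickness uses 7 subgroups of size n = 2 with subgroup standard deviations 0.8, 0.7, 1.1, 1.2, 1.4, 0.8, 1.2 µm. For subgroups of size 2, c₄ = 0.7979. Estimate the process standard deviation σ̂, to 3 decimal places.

1.289

s̄ = (0.8 + 0.7 + 1.1 + 1.2 + 1.4 + 0.8 + 1.2) / 7 = 1.0286
σ̂ = s̄ / c₄ = 1.0286 / 0.7979 = 1.2891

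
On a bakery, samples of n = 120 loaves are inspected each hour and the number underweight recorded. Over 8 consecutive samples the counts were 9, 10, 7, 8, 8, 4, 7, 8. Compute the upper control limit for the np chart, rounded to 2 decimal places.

p̄ = Σdᵢ / (k·n) = 61 / (8 × 120) = 0.06354
UCL = np̄ + 3·√(np̄(1−p̄)) = 7.6250 + 3 × √(7.6250×0.93646) = 7.6250 + 3 × 2.6722 = 15.6415

15.64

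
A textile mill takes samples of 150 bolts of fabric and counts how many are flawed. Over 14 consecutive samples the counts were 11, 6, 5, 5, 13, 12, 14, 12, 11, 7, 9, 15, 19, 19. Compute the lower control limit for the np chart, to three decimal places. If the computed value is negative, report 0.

1.594

p̄ = Σdᵢ / (k·n) = 158 / (14 × 150) = 0.07524
LCL = np̄ − 3·√(np̄(1−p̄)) = 11.2857 − 3 × 3.2306 = 1.5940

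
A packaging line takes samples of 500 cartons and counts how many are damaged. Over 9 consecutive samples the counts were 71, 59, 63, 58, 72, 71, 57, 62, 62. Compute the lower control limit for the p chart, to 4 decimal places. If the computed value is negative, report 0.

0.0830

p̄ = Σdᵢ / (k·n) = 575 / (9 × 500) = 0.12778
LCL = p̄ − 3·√(p̄(1−p̄)/n) = 0.12778 − 3 × 0.01493 = 0.08299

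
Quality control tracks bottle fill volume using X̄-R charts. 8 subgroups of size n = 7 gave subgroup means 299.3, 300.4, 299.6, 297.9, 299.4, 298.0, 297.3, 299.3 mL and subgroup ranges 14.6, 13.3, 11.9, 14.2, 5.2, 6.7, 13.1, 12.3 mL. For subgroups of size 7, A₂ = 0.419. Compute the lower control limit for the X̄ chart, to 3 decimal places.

X̄̄ = (299.3 + 300.4 + 299.6 + 297.9 + 299.4 + 298.0 + 297.3 + 299.3) / 8 = 2391.2000 / 8 = 298.9000
R̄ = (14.6 + 13.3 + 11.9 + 14.2 + 5.2 + 6.7 + 13.1 + 12.3) / 8 = 91.3000 / 8 = 11.4125
LCL = X̄̄ − A₂·R̄ = 298.9000 − 0.419 × 11.4125 = 294.1182

294.118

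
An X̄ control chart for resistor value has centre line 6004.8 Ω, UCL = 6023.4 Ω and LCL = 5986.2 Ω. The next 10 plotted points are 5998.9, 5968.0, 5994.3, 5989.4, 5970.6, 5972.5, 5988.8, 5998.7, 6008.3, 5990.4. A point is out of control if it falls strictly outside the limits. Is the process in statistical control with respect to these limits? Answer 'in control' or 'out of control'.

out of control

Compare each point to [5986.2, 6023.4]: sample 2 = 5968.0 < LCL; sample 5 = 5970.6 < LCL; sample 6 = 5972.5 < LCL.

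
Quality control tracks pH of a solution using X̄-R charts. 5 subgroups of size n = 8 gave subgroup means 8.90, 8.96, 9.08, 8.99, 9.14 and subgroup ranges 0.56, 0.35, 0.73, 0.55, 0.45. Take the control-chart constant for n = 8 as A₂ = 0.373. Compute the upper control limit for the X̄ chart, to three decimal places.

X̄̄ = (8.90 + 8.96 + 9.08 + 8.99 + 9.14) / 5 = 45.0700 / 5 = 9.0140
R̄ = (0.56 + 0.35 + 0.73 + 0.55 + 0.45) / 5 = 2.6400 / 5 = 0.5280
UCL = X̄̄ + A₂·R̄ = 9.0140 + 0.373 × 0.5280 = 9.2109

9.211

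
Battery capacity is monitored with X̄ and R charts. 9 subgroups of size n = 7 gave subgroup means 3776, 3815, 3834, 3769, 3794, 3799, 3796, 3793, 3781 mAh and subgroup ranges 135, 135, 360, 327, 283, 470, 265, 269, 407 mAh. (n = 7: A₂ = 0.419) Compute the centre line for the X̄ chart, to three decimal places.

X̄̄ = (3776 + 3815 + 3834 + 3769 + 3794 + 3799 + 3796 + 3793 + 3781) / 9 = 34157.0000 / 9 = 3795.2222
CL = X̄̄ = 3795.2222

3795.222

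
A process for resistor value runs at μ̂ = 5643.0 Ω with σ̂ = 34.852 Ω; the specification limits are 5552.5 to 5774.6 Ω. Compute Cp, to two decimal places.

1.06

Cp = (USL − LSL) / (6σ̂) = (5774.6 − 5552.5) / (6 × 34.852) = 222.1000 / 209.1120 = 1.0621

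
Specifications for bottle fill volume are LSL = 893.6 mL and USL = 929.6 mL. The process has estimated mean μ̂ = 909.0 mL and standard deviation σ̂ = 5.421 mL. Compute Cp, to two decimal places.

1.11

Cp = (USL − LSL) / (6σ̂) = (929.6 − 893.6) / (6 × 5.421) = 36.0000 / 32.5260 = 1.1068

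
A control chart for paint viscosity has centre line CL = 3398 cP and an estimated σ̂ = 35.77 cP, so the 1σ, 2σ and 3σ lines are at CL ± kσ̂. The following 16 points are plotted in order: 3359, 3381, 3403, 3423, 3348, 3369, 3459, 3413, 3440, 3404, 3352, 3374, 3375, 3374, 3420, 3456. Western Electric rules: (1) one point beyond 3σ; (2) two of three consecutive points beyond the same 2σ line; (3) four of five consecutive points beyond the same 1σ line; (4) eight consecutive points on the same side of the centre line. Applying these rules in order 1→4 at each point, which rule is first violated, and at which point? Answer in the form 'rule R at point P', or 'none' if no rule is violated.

none

Zone of each point (C = within 1σ̂, B = 1σ̂–2σ̂, A = 2σ̂–3σ̂, * = beyond 3σ̂; sign = side of CL): 1:-B, 2:-C, 3:+C, 4:+C, 5:-B, 6:-C, 7:+B, 8:+C, 9:+B, 10:+C, 11:-B, 12:-C, 13:-C, 14:-C, 15:+C, 16:+B
No rule fires across all 16 points.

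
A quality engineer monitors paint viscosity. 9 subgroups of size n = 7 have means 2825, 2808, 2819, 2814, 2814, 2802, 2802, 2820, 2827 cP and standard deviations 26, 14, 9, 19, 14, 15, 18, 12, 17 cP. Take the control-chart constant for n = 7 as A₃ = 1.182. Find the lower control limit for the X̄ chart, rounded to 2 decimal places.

X̄̄ = (2825 + 2808 + 2819 + 2814 + 2814 + 2802 + 2802 + 2820 + 2827) / 9 = 2814.5556
s̄ = (26 + 14 + 9 + 19 + 14 + 15 + 18 + 12 + 17) / 9 = 16.0000
LCL = X̄̄ − A₃·s̄ = 2814.5556 − 1.182 × 16.0000 = 2795.6436

2795.64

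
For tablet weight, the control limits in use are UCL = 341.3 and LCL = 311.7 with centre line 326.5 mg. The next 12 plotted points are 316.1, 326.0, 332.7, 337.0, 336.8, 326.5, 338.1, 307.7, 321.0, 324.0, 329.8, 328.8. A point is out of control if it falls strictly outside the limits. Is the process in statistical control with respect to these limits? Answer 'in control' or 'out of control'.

Compare each point to [311.7, 341.3]: sample 8 = 307.7 < LCL.

out of control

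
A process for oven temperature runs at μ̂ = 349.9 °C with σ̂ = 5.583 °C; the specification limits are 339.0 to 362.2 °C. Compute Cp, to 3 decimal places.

0.693

Cp = (USL − LSL) / (6σ̂) = (362.2 − 339.0) / (6 × 5.583) = 23.2000 / 33.4980 = 0.6926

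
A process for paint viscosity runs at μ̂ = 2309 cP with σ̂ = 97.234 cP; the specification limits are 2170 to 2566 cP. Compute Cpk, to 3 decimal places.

Cpu = (USL − μ̂) / (3σ̂) = (2566 − 2309) / (3 × 97.234) = 0.8810; Cpl = (μ̂ − LSL) / (3σ̂) = (2309 − 2170) / (3 × 97.234) = 0.4765; Cpk = min(Cpu, Cpl) = 0.4765

0.477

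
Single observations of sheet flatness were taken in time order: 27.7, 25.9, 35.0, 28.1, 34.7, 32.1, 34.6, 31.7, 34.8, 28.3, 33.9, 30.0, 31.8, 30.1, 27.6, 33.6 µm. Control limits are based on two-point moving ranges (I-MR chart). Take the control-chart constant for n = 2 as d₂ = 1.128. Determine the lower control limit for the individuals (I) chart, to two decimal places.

19.98

X̄ = (27.7 + 25.9 + 35.0 + 28.1 + 34.7 + 32.1 + 34.6 + 31.7 + 34.8 + 28.3 + 33.9 + 30.0 + 31.8 + 30.1 + 27.6 + 33.6) / 16 = 31.2437
Moving ranges: 1.8, 9.1, 6.9, 6.6, 2.6, 2.5, 2.9, 3.1, 6.5, 5.6, 3.9, 1.8, 1.7, 2.5, 6.0; M̄R̄ = 63.5000 / 15 = 4.2333
LCL = X̄ − 3·M̄R̄/d₂ = 31.2437 − 3 × 4.2333 / 1.128 = 19.9849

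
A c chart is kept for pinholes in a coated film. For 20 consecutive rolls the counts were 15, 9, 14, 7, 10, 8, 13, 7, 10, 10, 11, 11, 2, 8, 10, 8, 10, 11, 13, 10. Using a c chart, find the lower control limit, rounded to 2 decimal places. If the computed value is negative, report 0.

c̄ = (15 + 9 + 14 + 7 + 10 + 8 + 13 + 7 + 10 + 10 + 11 + 11 + 2 + 8 + 10 + 8 + 10 + 11 + 13 + 10) / 20 = 197 / 20 = 9.8500
LCL = c̄ − 3√c̄ = 9.8500 − 3 × 3.1385 = 0.4346

0.43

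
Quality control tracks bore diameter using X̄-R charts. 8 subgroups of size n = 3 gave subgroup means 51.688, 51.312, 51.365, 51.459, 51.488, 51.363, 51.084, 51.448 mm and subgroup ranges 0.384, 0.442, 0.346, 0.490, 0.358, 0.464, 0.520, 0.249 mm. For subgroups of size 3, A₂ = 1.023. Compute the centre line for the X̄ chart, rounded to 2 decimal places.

51.40

X̄̄ = (51.688 + 51.312 + 51.365 + 51.459 + 51.488 + 51.363 + 51.084 + 51.448) / 8 = 411.2070 / 8 = 51.4009
CL = X̄̄ = 51.4009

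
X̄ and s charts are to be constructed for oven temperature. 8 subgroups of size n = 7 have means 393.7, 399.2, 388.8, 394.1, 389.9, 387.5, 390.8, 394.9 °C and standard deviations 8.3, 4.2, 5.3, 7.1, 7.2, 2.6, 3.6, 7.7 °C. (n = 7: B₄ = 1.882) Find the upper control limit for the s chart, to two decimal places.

s̄ = (8.3 + 4.2 + 5.3 + 7.1 + 7.2 + 2.6 + 3.6 + 7.7) / 8 = 5.7500
UCL_s = B₄·s̄ = 1.882 × 5.7500 = 10.8215

10.82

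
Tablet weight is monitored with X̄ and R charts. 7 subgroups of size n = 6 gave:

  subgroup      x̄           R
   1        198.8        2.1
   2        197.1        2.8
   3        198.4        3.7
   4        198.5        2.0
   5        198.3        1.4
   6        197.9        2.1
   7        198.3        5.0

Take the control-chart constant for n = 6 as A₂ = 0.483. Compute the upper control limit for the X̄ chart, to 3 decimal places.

X̄̄ = (198.8 + 197.1 + 198.4 + 198.5 + 198.3 + 197.9 + 198.3) / 7 = 1387.3000 / 7 = 198.1857
R̄ = (2.1 + 2.8 + 3.7 + 2.0 + 1.4 + 2.1 + 5.0) / 7 = 19.1000 / 7 = 2.7286
UCL = X̄̄ + A₂·R̄ = 198.1857 + 0.483 × 2.7286 = 199.5036

199.504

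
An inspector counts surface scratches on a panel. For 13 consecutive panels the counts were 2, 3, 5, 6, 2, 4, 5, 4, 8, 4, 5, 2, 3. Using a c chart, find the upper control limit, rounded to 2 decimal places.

10.13

c̄ = (2 + 3 + 5 + 6 + 2 + 4 + 5 + 4 + 8 + 4 + 5 + 2 + 3) / 13 = 53 / 13 = 4.0769
UCL = c̄ + 3√c̄ = 4.0769 + 3 × √4.0769 = 4.0769 + 3 × 2.0191 = 10.1343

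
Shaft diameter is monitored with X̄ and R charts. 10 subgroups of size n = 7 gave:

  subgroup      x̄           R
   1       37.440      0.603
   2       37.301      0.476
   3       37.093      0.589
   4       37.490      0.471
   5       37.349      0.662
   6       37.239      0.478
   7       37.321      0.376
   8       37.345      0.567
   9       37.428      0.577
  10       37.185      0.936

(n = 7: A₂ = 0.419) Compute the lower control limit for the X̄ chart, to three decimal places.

X̄̄ = (37.440 + 37.301 + 37.093 + 37.490 + 37.349 + 37.239 + 37.321 + 37.345 + 37.428 + 37.185) / 10 = 373.1910 / 10 = 37.3191
R̄ = (0.603 + 0.476 + 0.589 + 0.471 + 0.662 + 0.478 + 0.376 + 0.567 + 0.577 + 0.936) / 10 = 5.7350 / 10 = 0.5735
LCL = X̄̄ − A₂·R̄ = 37.3191 − 0.419 × 0.5735 = 37.0788

37.079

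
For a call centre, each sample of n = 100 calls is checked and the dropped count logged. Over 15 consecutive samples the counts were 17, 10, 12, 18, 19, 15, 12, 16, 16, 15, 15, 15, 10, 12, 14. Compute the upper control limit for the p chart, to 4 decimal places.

0.2493

p̄ = Σdᵢ / (k·n) = 216 / (15 × 100) = 0.14400
UCL = p̄ + 3·√(p̄(1−p̄)/n) = 0.14400 + 3 × √(0.14400×0.85600/100) = 0.14400 + 3 × 0.03511 = 0.24933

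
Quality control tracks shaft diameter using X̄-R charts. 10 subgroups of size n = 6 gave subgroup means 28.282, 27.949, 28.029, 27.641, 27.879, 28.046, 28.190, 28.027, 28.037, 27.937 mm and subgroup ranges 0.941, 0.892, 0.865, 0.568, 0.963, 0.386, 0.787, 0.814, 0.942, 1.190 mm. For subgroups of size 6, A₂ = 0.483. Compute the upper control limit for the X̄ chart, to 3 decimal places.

28.405

X̄̄ = (28.282 + 27.949 + 28.029 + 27.641 + 27.879 + 28.046 + 28.190 + 28.027 + 28.037 + 27.937) / 10 = 280.0170 / 10 = 28.0017
R̄ = (0.941 + 0.892 + 0.865 + 0.568 + 0.963 + 0.386 + 0.787 + 0.814 + 0.942 + 1.190) / 10 = 8.3480 / 10 = 0.8348
UCL = X̄̄ + A₂·R̄ = 28.0017 + 0.483 × 0.8348 = 28.4049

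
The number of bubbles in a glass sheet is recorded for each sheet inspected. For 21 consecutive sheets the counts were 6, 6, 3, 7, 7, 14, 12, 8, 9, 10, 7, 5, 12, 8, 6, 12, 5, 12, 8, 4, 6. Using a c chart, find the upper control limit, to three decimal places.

16.412

c̄ = (6 + 6 + 3 + 7 + 7 + 14 + 12 + 8 + 9 + 10 + 7 + 5 + 12 + 8 + 6 + 12 + 5 + 12 + 8 + 4 + 6) / 21 = 167 / 21 = 7.9524
UCL = c̄ + 3√c̄ = 7.9524 + 3 × √7.9524 = 7.9524 + 3 × 2.8200 = 16.4124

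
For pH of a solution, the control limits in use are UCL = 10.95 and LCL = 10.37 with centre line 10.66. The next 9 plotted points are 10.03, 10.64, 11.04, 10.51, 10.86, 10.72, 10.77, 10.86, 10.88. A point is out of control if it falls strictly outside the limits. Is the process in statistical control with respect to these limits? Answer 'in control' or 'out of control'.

Compare each point to [10.37, 10.95]: sample 1 = 10.03 < LCL; sample 3 = 11.04 > UCL.

out of control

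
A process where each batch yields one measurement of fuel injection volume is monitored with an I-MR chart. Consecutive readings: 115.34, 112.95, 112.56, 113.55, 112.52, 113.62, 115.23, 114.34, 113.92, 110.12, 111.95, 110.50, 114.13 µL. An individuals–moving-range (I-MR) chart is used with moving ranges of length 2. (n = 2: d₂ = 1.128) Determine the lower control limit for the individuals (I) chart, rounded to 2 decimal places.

X̄ = (115.34 + 112.95 + 112.56 + 113.55 + 112.52 + 113.62 + 115.23 + 114.34 + 113.92 + 110.12 + 111.95 + 110.50 + 114.13) / 13 = 113.1331
Moving ranges: 2.39, 0.39, 0.99, 1.03, 1.10, 1.61, 0.89, 0.42, 3.80, 1.83, 1.45, 3.63; M̄R̄ = 19.5300 / 12 = 1.6275
LCL = X̄ − 3·M̄R̄/d₂ = 113.1331 − 3 × 1.6275 / 1.128 = 108.8046

108.80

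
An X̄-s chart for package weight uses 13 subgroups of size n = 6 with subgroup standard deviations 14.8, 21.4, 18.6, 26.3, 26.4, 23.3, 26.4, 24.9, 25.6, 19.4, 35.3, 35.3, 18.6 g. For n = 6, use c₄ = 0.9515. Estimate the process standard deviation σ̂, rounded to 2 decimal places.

25.57

s̄ = (14.8 + 21.4 + 18.6 + 26.3 + 26.4 + 23.3 + 26.4 + 24.9 + 25.6 + 19.4 + 35.3 + 35.3 + 18.6) / 13 = 24.3308
σ̂ = s̄ / c₄ = 24.3308 / 0.9515 = 25.5710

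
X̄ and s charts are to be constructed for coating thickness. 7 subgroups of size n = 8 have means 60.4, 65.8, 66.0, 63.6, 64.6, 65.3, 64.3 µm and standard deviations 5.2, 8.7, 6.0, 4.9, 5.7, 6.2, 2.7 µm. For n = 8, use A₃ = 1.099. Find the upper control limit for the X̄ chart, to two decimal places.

X̄̄ = (60.4 + 65.8 + 66.0 + 63.6 + 64.6 + 65.3 + 64.3) / 7 = 64.2857
s̄ = (5.2 + 8.7 + 6.0 + 4.9 + 5.7 + 6.2 + 2.7) / 7 = 5.6286
UCL = X̄̄ + A₃·s̄ = 64.2857 + 1.099 × 5.6286 = 70.4715

70.47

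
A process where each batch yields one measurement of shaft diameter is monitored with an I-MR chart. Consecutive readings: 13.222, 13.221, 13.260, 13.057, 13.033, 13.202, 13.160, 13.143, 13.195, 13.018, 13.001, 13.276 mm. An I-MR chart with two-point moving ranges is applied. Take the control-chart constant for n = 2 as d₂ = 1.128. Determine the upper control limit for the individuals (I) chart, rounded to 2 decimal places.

13.39

X̄ = (13.222 + 13.221 + 13.260 + 13.057 + 13.033 + 13.202 + 13.160 + 13.143 + 13.195 + 13.018 + 13.001 + 13.276) / 12 = 13.1490
Moving ranges: 0.001, 0.039, 0.203, 0.024, 0.169, 0.042, 0.017, 0.052, 0.177, 0.017, 0.275; M̄R̄ = 1.0160 / 11 = 0.0924
UCL = X̄ + 3·M̄R̄/d₂ = 13.1490 + 3 × 0.0924 / 1.128 = 13.3946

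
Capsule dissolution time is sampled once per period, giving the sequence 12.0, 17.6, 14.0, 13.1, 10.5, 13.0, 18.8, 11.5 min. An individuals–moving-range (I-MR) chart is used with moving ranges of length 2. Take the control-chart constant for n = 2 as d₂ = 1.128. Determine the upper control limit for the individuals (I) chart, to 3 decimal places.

X̄ = (12.0 + 17.6 + 14.0 + 13.1 + 10.5 + 13.0 + 18.8 + 11.5) / 8 = 13.8125
Moving ranges: 5.6, 3.6, 0.9, 2.6, 2.5, 5.8, 7.3; M̄R̄ = 28.3000 / 7 = 4.0429
UCL = X̄ + 3·M̄R̄/d₂ = 13.8125 + 3 × 4.0429 / 1.128 = 24.5648

24.565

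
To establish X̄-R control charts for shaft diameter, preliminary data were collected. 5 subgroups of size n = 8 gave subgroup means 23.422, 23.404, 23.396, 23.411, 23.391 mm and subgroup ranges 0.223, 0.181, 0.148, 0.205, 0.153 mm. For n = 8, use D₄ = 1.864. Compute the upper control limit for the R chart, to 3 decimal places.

R̄ = (0.223 + 0.181 + 0.148 + 0.205 + 0.153) / 5 = 0.9100 / 5 = 0.1820
UCL_R = D₄·R̄ = 1.864 × 0.1820 = 0.3392

0.339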